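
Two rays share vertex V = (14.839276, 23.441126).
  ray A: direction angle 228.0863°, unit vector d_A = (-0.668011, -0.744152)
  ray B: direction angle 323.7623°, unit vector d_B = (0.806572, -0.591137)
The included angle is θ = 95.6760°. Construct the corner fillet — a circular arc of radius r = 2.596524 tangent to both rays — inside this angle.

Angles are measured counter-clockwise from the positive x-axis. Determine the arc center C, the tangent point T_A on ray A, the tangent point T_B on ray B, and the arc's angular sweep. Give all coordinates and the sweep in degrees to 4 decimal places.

bisector direction at 275.9243° = (0.103214,-0.994659)
center distance |VC| = r/sin(θ/2) = 2.596524/sin(47.8380°) = 3.502899
C = V + |VC|·bis = (15.2008,19.9569)
T_A = V + ((C−V)·d_A)·d_A = V + 2.3512·d_A = (13.2686,21.6914)
T_B = V + ((C−V)·d_B)·d_B = V + 2.3512·d_B = (16.7357,22.0512)
sweep = 180° − θ = 84.3240°

center=(15.2008,19.9569) T_A=(13.2686,21.6914) T_B=(16.7357,22.0512) sweep=84.3240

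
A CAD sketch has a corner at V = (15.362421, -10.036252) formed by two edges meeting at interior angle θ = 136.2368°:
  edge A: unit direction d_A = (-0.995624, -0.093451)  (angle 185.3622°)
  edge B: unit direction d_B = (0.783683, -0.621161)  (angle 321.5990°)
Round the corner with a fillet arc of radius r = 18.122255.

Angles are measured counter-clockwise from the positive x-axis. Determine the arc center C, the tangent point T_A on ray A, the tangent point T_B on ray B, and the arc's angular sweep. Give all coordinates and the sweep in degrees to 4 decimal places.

bisector direction at 253.4806° = (-0.284340,-0.958724)
center distance |VC| = r/sin(θ/2) = 18.122255/sin(68.1184°) = 19.529218
C = V + |VC|·bis = (9.8095,-28.7594)
T_A = V + ((C−V)·d_A)·d_A = V + 7.2783·d_A = (8.1159,-10.7164)
T_B = V + ((C−V)·d_B)·d_B = V + 7.2783·d_B = (21.0663,-14.5573)
sweep = 180° − θ = 43.7632°

center=(9.8095,-28.7594) T_A=(8.1159,-10.7164) T_B=(21.0663,-14.5573) sweep=43.7632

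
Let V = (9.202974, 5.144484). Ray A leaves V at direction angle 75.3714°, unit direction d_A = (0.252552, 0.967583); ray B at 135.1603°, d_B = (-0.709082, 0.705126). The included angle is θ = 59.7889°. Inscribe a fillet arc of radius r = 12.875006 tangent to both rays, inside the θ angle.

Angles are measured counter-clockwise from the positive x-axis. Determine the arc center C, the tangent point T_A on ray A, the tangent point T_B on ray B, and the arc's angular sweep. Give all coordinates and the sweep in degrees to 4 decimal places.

bisector direction at 105.2659° = (-0.263298,0.964715)
center distance |VC| = r/sin(θ/2) = 12.875006/sin(29.8944°) = 25.832481
C = V + |VC|·bis = (2.4013,30.0655)
T_A = V + ((C−V)·d_A)·d_A = V + 22.3953·d_A = (14.8590,26.8138)
T_B = V + ((C−V)·d_B)·d_B = V + 22.3953·d_B = (-6.6772,20.9360)
sweep = 180° − θ = 120.2111°

center=(2.4013,30.0655) T_A=(14.8590,26.8138) T_B=(-6.6772,20.9360) sweep=120.2111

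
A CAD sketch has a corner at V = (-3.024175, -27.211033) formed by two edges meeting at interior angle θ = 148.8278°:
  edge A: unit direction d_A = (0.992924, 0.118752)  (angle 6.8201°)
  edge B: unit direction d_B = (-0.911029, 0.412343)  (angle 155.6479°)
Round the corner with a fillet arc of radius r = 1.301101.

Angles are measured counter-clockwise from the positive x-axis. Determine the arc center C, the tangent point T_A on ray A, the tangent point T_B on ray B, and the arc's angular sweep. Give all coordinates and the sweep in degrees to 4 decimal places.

bisector direction at 81.2340° = (0.152399,0.988319)
center distance |VC| = r/sin(θ/2) = 1.301101/sin(74.4139°) = 1.350772
C = V + |VC|·bis = (-2.8183,-25.8760)
T_A = V + ((C−V)·d_A)·d_A = V + 0.3629·d_A = (-2.6638,-27.1679)
T_B = V + ((C−V)·d_B)·d_B = V + 0.3629·d_B = (-3.3548,-27.0614)
sweep = 180° − θ = 31.1722°

center=(-2.8183,-25.8760) T_A=(-2.6638,-27.1679) T_B=(-3.3548,-27.0614) sweep=31.1722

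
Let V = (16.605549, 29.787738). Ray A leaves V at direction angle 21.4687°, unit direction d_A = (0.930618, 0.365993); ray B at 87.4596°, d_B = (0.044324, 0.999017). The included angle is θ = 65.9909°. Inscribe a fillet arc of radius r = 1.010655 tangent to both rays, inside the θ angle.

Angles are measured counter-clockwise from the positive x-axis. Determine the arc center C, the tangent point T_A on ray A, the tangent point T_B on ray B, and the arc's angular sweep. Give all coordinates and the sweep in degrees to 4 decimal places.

bisector direction at 54.4642° = (0.581212,0.813752)
center distance |VC| = r/sin(θ/2) = 1.010655/sin(32.9954°) = 1.855869
C = V + |VC|·bis = (17.6842,31.2980)
T_A = V + ((C−V)·d_A)·d_A = V + 1.5565·d_A = (18.0541,30.3574)
T_B = V + ((C−V)·d_B)·d_B = V + 1.5565·d_B = (16.6745,31.3428)
sweep = 180° − θ = 114.0091°

center=(17.6842,31.2980) T_A=(18.0541,30.3574) T_B=(16.6745,31.3428) sweep=114.0091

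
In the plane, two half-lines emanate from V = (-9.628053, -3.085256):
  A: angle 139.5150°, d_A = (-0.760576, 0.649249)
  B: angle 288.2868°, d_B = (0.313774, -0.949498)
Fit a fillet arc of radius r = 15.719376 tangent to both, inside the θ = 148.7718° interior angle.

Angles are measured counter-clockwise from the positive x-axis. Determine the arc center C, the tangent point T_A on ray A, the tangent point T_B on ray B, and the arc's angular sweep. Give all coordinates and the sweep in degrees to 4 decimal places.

bisector direction at 213.9009° = (-0.830004,-0.557758)
center distance |VC| = r/sin(θ/2) = 15.719376/sin(74.3859°) = 16.321706
C = V + |VC|·bis = (-23.1751,-12.1888)
T_A = V + ((C−V)·d_A)·d_A = V + 4.3931·d_A = (-12.9693,-0.2330)
T_B = V + ((C−V)·d_B)·d_B = V + 4.3931·d_B = (-8.2496,-7.2565)
sweep = 180° − θ = 31.2282°

center=(-23.1751,-12.1888) T_A=(-12.9693,-0.2330) T_B=(-8.2496,-7.2565) sweep=31.2282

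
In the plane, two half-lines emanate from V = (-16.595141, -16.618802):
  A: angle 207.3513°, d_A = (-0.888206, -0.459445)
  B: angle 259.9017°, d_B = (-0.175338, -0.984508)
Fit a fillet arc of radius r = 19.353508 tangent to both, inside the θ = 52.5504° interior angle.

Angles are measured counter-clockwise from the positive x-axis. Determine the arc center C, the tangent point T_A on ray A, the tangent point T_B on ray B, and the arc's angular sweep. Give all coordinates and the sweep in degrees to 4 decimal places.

bisector direction at 233.6265° = (-0.593047,-0.805168)
center distance |VC| = r/sin(θ/2) = 19.353508/sin(26.2752°) = 43.718650
C = V + |VC|·bis = (-42.5223,-51.8197)
T_A = V + ((C−V)·d_A)·d_A = V + 39.2016·d_A = (-51.4142,-34.6298)
T_B = V + ((C−V)·d_B)·d_B = V + 39.2016·d_B = (-23.4686,-55.2131)
sweep = 180° − θ = 127.4496°

center=(-42.5223,-51.8197) T_A=(-51.4142,-34.6298) T_B=(-23.4686,-55.2131) sweep=127.4496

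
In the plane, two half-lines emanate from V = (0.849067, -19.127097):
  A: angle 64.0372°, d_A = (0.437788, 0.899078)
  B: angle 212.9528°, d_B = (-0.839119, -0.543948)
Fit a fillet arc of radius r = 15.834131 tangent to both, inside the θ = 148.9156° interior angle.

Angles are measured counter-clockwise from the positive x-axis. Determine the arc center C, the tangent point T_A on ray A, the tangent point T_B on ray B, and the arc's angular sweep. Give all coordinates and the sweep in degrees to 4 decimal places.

bisector direction at 138.4950° = (-0.748898,0.662685)
center distance |VC| = r/sin(θ/2) = 15.834131/sin(74.4578°) = 16.435108
C = V + |VC|·bis = (-11.4592,-8.2358)
T_A = V + ((C−V)·d_A)·d_A = V + 4.4038·d_A = (2.7770,-15.1678)
T_B = V + ((C−V)·d_B)·d_B = V + 4.4038·d_B = (-2.8462,-21.5225)
sweep = 180° − θ = 31.0844°

center=(-11.4592,-8.2358) T_A=(2.7770,-15.1678) T_B=(-2.8462,-21.5225) sweep=31.0844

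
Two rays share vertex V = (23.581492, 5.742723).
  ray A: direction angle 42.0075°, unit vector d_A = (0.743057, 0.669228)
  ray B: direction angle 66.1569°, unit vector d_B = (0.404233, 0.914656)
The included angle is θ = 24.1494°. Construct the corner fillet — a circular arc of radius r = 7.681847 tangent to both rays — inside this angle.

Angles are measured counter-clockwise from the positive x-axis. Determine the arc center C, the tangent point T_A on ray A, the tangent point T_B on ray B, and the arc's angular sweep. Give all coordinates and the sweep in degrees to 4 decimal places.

bisector direction at 54.0822° = (0.586624,0.809859)
center distance |VC| = r/sin(θ/2) = 7.681847/sin(12.0747°) = 36.722430
C = V + |VC|·bis = (45.1238,35.4827)
T_A = V + ((C−V)·d_A)·d_A = V + 35.9100·d_A = (50.2647,29.7747)
T_B = V + ((C−V)·d_B)·d_B = V + 35.9100·d_B = (38.0975,38.5880)
sweep = 180° − θ = 155.8506°

center=(45.1238,35.4827) T_A=(50.2647,29.7747) T_B=(38.0975,38.5880) sweep=155.8506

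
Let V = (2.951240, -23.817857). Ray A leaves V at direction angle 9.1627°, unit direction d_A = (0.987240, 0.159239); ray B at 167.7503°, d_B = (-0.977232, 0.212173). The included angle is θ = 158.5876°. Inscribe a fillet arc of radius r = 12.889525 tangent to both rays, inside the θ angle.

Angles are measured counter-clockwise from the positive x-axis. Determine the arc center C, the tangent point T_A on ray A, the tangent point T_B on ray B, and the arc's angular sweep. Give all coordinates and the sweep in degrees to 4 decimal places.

center=(3.3046,-10.7047) T_A=(5.3571,-23.4298) T_B=(0.5698,-23.3008) sweep=21.4124

bisector direction at 88.4565° = (0.026936,0.999637)
center distance |VC| = r/sin(θ/2) = 12.889525/sin(79.2938°) = 13.117872
C = V + |VC|·bis = (3.3046,-10.7047)
T_A = V + ((C−V)·d_A)·d_A = V + 2.4369·d_A = (5.3571,-23.4298)
T_B = V + ((C−V)·d_B)·d_B = V + 2.4369·d_B = (0.5698,-23.3008)
sweep = 180° − θ = 21.4124°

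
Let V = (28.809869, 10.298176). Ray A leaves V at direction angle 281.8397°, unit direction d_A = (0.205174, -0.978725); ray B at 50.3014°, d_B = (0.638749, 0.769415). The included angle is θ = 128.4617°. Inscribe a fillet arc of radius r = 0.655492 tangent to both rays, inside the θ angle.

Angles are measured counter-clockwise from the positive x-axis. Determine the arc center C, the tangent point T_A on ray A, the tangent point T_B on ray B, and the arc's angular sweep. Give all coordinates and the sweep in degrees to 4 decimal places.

center=(29.5163,10.1230) T_A=(28.8748,9.9885) T_B=(29.0120,10.5417) sweep=51.5383

bisector direction at 346.0705° = (0.970593,-0.240727)
center distance |VC| = r/sin(θ/2) = 0.655492/sin(64.2309°) = 0.727877
C = V + |VC|·bis = (29.5163,10.1230)
T_A = V + ((C−V)·d_A)·d_A = V + 0.3164·d_A = (28.8748,9.9885)
T_B = V + ((C−V)·d_B)·d_B = V + 0.3164·d_B = (29.0120,10.5417)
sweep = 180° − θ = 51.5383°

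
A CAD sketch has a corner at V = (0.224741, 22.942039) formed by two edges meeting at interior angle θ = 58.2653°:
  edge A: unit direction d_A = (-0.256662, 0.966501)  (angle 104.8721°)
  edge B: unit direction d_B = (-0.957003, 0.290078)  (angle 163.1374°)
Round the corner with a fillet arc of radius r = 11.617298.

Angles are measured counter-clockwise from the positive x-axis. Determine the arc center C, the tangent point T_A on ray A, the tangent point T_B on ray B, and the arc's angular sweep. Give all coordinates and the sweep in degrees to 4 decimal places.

center=(-16.3533,40.1063) T_A=(-5.1252,43.0880) T_B=(-19.7232,28.9885) sweep=121.7347

bisector direction at 134.0048° = (-0.694718,0.719282)
center distance |VC| = r/sin(θ/2) = 11.617298/sin(29.1327°) = 23.862994
C = V + |VC|·bis = (-16.3533,40.1063)
T_A = V + ((C−V)·d_A)·d_A = V + 20.8442·d_A = (-5.1252,43.0880)
T_B = V + ((C−V)·d_B)·d_B = V + 20.8442·d_B = (-19.7232,28.9885)
sweep = 180° − θ = 121.7347°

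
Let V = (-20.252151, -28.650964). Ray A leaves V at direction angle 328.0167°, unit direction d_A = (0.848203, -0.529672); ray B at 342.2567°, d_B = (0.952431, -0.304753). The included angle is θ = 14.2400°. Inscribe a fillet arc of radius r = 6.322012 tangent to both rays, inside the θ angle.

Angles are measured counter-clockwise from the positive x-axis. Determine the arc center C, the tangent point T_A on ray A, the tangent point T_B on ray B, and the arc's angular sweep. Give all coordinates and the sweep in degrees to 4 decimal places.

center=(26.0258,-50.0964) T_A=(22.6772,-55.4588) T_B=(27.9524,-44.0751) sweep=165.7600

bisector direction at 335.1367° = (0.907314,-0.420455)
center distance |VC| = r/sin(θ/2) = 6.322012/sin(7.1200°) = 51.005415
C = V + |VC|·bis = (26.0258,-50.0964)
T_A = V + ((C−V)·d_A)·d_A = V + 50.6121·d_A = (22.6772,-55.4588)
T_B = V + ((C−V)·d_B)·d_B = V + 50.6121·d_B = (27.9524,-44.0751)
sweep = 180° − θ = 165.7600°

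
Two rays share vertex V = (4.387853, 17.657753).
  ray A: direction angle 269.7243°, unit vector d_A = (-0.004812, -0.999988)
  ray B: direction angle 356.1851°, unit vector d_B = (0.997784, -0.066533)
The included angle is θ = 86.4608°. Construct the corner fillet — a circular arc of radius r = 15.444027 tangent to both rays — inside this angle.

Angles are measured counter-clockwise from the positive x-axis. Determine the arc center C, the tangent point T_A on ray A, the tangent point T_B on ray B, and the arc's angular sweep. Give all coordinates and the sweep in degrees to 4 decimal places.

bisector direction at 312.9547° = (0.681420,-0.731893)
center distance |VC| = r/sin(θ/2) = 15.444027/sin(43.2304°) = 22.548204
C = V + |VC|·bis = (19.7526,1.1549)
T_A = V + ((C−V)·d_A)·d_A = V + 16.4287·d_A = (4.3088,1.2292)
T_B = V + ((C−V)·d_B)·d_B = V + 16.4287·d_B = (20.7802,16.5647)
sweep = 180° − θ = 93.5392°

center=(19.7526,1.1549) T_A=(4.3088,1.2292) T_B=(20.7802,16.5647) sweep=93.5392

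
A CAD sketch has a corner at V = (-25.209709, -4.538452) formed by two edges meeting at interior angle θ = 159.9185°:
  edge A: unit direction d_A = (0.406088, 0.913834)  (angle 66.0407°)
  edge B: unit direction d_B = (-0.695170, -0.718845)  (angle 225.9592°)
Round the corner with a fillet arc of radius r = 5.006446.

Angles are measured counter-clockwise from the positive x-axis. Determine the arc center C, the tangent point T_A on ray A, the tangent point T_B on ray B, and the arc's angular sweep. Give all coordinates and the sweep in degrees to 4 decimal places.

bisector direction at 146.0000° = (-0.829037,0.559194)
center distance |VC| = r/sin(θ/2) = 5.006446/sin(79.9592°) = 5.084317
C = V + |VC|·bis = (-29.4248,-1.6953)
T_A = V + ((C−V)·d_A)·d_A = V + 0.8864·d_A = (-24.8497,-3.7284)
T_B = V + ((C−V)·d_B)·d_B = V + 0.8864·d_B = (-25.8259,-5.1757)
sweep = 180° − θ = 20.0815°

center=(-29.4248,-1.6953) T_A=(-24.8497,-3.7284) T_B=(-25.8259,-5.1757) sweep=20.0815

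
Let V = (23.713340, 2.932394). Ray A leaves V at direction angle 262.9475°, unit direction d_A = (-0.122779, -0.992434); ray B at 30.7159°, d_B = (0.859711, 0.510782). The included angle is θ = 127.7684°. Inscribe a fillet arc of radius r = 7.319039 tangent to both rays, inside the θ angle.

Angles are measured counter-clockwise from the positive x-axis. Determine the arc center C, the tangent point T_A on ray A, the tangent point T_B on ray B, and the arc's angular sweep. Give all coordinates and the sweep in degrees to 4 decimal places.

bisector direction at 326.8317° = (0.837067,-0.547100)
center distance |VC| = r/sin(θ/2) = 7.319039/sin(63.8842°) = 8.151229
C = V + |VC|·bis = (30.5365,-1.5271)
T_A = V + ((C−V)·d_A)·d_A = V + 3.5881·d_A = (23.2728,-0.6285)
T_B = V + ((C−V)·d_B)·d_B = V + 3.5881·d_B = (26.7980,4.7651)
sweep = 180° − θ = 52.2316°

center=(30.5365,-1.5271) T_A=(23.2728,-0.6285) T_B=(26.7980,4.7651) sweep=52.2316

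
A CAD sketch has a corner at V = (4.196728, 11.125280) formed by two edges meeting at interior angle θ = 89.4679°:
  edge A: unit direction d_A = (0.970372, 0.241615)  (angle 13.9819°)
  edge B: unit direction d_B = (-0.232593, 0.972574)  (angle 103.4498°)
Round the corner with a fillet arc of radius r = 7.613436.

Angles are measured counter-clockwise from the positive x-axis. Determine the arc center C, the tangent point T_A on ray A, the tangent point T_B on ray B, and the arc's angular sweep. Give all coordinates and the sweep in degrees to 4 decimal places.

bisector direction at 58.7159° = (0.519283,0.854603)
center distance |VC| = r/sin(θ/2) = 7.613436/sin(44.7340°) = 10.817371
C = V + |VC|·bis = (9.8140,20.3698)
T_A = V + ((C−V)·d_A)·d_A = V + 7.6845·d_A = (11.6535,12.9820)
T_B = V + ((C−V)·d_B)·d_B = V + 7.6845·d_B = (2.4094,18.5990)
sweep = 180° − θ = 90.5321°

center=(9.8140,20.3698) T_A=(11.6535,12.9820) T_B=(2.4094,18.5990) sweep=90.5321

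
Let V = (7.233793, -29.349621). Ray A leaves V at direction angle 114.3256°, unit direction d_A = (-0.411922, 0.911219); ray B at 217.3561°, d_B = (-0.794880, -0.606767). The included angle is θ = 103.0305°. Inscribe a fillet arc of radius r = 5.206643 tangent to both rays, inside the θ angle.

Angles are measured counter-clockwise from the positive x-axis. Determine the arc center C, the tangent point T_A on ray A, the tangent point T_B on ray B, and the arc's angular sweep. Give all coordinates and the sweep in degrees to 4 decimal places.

bisector direction at 165.8408° = (-0.969620,0.244616)
center distance |VC| = r/sin(θ/2) = 5.206643/sin(51.5153°) = 6.651529
C = V + |VC|·bis = (0.7843,-27.7225)
T_A = V + ((C−V)·d_A)·d_A = V + 4.1393·d_A = (5.5287,-25.5778)
T_B = V + ((C−V)·d_B)·d_B = V + 4.1393·d_B = (3.9436,-31.8612)
sweep = 180° − θ = 76.9695°

center=(0.7843,-27.7225) T_A=(5.5287,-25.5778) T_B=(3.9436,-31.8612) sweep=76.9695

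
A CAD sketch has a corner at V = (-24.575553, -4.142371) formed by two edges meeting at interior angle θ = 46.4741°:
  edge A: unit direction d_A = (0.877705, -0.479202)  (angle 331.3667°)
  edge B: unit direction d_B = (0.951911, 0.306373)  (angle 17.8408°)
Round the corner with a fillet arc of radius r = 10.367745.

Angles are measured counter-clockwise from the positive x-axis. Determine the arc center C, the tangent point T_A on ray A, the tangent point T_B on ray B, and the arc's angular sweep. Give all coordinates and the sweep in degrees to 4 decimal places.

center=(1.5863,-6.6137) T_A=(-3.3819,-15.7135) T_B=(-1.5901,3.2555) sweep=133.5259

bisector direction at 354.6037° = (0.995568,-0.094043)
center distance |VC| = r/sin(θ/2) = 10.367745/sin(23.2370°) = 26.278312
C = V + |VC|·bis = (1.5863,-6.6137)
T_A = V + ((C−V)·d_A)·d_A = V + 24.1466·d_A = (-3.3819,-15.7135)
T_B = V + ((C−V)·d_B)·d_B = V + 24.1466·d_B = (-1.5901,3.2555)
sweep = 180° − θ = 133.5259°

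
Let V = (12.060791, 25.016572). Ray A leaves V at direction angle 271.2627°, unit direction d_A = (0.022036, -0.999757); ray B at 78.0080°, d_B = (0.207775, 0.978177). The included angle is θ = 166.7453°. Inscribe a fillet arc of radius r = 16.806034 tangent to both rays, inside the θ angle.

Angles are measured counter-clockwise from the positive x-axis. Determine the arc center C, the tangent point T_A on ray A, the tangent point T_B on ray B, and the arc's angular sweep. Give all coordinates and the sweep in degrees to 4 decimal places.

center=(28.9058,23.4347) T_A=(12.1038,23.0644) T_B=(12.4665,26.9266) sweep=13.2547

bisector direction at 354.6354° = (0.995620,-0.093494)
center distance |VC| = r/sin(θ/2) = 16.806034/sin(83.3726°) = 16.919091
C = V + |VC|·bis = (28.9058,23.4347)
T_A = V + ((C−V)·d_A)·d_A = V + 1.9527·d_A = (12.1038,23.0644)
T_B = V + ((C−V)·d_B)·d_B = V + 1.9527·d_B = (12.4665,26.9266)
sweep = 180° − θ = 13.2547°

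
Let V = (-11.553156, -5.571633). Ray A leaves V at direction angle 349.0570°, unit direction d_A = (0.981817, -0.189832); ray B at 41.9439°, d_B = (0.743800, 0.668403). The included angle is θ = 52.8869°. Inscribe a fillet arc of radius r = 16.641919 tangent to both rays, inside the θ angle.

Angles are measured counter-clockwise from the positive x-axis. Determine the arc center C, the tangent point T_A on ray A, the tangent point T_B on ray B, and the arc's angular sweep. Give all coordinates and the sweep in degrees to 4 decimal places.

bisector direction at 15.5005° = (0.963628,0.267246)
center distance |VC| = r/sin(θ/2) = 16.641919/sin(26.4434°) = 37.371175
C = V + |VC|·bis = (24.4588,4.4157)
T_A = V + ((C−V)·d_A)·d_A = V + 33.4612·d_A = (21.2996,-11.9236)
T_B = V + ((C−V)·d_B)·d_B = V + 33.4612·d_B = (13.3353,16.7939)
sweep = 180° − θ = 127.1131°

center=(24.4588,4.4157) T_A=(21.2996,-11.9236) T_B=(13.3353,16.7939) sweep=127.1131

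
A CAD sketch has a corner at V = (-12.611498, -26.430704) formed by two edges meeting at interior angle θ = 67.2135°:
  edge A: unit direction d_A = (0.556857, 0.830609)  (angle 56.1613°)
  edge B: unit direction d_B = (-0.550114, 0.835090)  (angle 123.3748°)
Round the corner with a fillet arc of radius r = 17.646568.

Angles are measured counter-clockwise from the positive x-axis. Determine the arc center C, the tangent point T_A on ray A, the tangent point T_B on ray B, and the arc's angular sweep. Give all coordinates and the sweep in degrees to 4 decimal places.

center=(-12.4824,5.4514) T_A=(2.1750,-4.3752) T_B=(-27.2189,-4.2562) sweep=112.7865

bisector direction at 89.7681° = (0.004048,0.999992)
center distance |VC| = r/sin(θ/2) = 17.646568/sin(33.6067°) = 31.882380
C = V + |VC|·bis = (-12.4824,5.4514)
T_A = V + ((C−V)·d_A)·d_A = V + 26.5534·d_A = (2.1750,-4.3752)
T_B = V + ((C−V)·d_B)·d_B = V + 26.5534·d_B = (-27.2189,-4.2562)
sweep = 180° − θ = 112.7865°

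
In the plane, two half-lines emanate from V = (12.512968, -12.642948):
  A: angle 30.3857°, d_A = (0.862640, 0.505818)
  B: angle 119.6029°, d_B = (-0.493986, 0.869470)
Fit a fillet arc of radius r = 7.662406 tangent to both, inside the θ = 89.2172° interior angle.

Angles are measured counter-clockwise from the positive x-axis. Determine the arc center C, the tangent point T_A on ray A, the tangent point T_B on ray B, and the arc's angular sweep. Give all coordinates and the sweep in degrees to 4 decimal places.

bisector direction at 74.9943° = (0.258915,0.965900)
center distance |VC| = r/sin(θ/2) = 7.662406/sin(44.6086°) = 10.911068
C = V + |VC|·bis = (15.3380,-2.1039)
T_A = V + ((C−V)·d_A)·d_A = V + 7.7678·d_A = (19.2138,-8.7138)
T_B = V + ((C−V)·d_B)·d_B = V + 7.7678·d_B = (8.6758,-5.8891)
sweep = 180° − θ = 90.7828°

center=(15.3380,-2.1039) T_A=(19.2138,-8.7138) T_B=(8.6758,-5.8891) sweep=90.7828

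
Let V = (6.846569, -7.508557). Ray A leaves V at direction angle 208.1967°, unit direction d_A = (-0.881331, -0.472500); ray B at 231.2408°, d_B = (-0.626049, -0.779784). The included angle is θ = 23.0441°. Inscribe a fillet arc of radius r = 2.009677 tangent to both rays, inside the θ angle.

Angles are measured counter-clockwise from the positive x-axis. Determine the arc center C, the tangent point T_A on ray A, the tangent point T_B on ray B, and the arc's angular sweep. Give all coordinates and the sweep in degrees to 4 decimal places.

bisector direction at 219.7188° = (-0.769190,-0.639020)
center distance |VC| = r/sin(θ/2) = 2.009677/sin(11.5221°) = 10.061211
C = V + |VC|·bis = (-0.8924,-13.9379)
T_A = V + ((C−V)·d_A)·d_A = V + 9.8585·d_A = (-1.8420,-12.1667)
T_B = V + ((C−V)·d_B)·d_B = V + 9.8585·d_B = (0.6747,-15.1960)
sweep = 180° − θ = 156.9559°

center=(-0.8924,-13.9379) T_A=(-1.8420,-12.1667) T_B=(0.6747,-15.1960) sweep=156.9559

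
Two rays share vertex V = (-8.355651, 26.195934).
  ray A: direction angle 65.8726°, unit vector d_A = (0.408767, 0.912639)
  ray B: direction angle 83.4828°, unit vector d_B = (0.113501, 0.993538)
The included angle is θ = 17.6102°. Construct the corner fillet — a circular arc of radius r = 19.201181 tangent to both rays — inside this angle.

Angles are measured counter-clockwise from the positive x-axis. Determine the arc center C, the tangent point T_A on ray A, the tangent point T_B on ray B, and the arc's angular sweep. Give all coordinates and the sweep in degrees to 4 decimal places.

bisector direction at 74.6777° = (0.264248,0.964455)
center distance |VC| = r/sin(θ/2) = 19.201181/sin(8.8051°) = 125.437410
C = V + |VC|·bis = (24.7910,147.1746)
T_A = V + ((C−V)·d_A)·d_A = V + 123.9591·d_A = (42.3147,139.3258)
T_B = V + ((C−V)·d_B)·d_B = V + 123.9591·d_B = (5.7139,149.3540)
sweep = 180° − θ = 162.3898°

center=(24.7910,147.1746) T_A=(42.3147,139.3258) T_B=(5.7139,149.3540) sweep=162.3898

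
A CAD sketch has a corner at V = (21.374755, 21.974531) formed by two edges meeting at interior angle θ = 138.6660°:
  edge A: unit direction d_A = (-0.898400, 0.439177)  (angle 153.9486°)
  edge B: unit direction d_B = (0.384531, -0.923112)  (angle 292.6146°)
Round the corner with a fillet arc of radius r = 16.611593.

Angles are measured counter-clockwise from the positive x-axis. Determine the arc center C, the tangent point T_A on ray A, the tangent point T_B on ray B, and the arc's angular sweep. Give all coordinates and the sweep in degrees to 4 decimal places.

bisector direction at 223.2816° = (-0.727993,-0.685585)
center distance |VC| = r/sin(θ/2) = 16.611593/sin(69.3330°) = 17.754115
C = V + |VC|·bis = (8.4499,9.8026)
T_A = V + ((C−V)·d_A)·d_A = V + 6.2661·d_A = (15.7453,24.7264)
T_B = V + ((C−V)·d_B)·d_B = V + 6.2661·d_B = (23.7842,16.1902)
sweep = 180° − θ = 41.3340°

center=(8.4499,9.8026) T_A=(15.7453,24.7264) T_B=(23.7842,16.1902) sweep=41.3340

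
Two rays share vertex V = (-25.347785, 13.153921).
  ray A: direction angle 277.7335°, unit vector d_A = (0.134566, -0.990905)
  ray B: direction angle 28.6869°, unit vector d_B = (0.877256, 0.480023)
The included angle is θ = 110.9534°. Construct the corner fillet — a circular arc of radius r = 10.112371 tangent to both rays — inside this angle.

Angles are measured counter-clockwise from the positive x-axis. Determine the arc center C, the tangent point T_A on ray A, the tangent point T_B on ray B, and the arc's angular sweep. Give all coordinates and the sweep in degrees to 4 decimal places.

bisector direction at 333.2102° = (0.892666,-0.450719)
center distance |VC| = r/sin(θ/2) = 10.112371/sin(55.4767°) = 12.273847
C = V + |VC|·bis = (-14.3913,7.6219)
T_A = V + ((C−V)·d_A)·d_A = V + 6.9561·d_A = (-24.4117,6.2611)
T_B = V + ((C−V)·d_B)·d_B = V + 6.9561·d_B = (-19.2455,16.4930)
sweep = 180° − θ = 69.0466°

center=(-14.3913,7.6219) T_A=(-24.4117,6.2611) T_B=(-19.2455,16.4930) sweep=69.0466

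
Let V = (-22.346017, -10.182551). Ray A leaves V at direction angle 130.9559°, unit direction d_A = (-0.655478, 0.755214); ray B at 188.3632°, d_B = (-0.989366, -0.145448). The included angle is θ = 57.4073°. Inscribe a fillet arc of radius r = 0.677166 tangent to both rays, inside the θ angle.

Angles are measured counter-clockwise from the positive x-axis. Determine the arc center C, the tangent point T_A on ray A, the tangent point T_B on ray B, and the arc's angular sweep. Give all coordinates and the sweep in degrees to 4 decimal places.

bisector direction at 159.6596° = (-0.937644,0.347598)
center distance |VC| = r/sin(θ/2) = 0.677166/sin(28.7036°) = 1.409942
C = V + |VC|·bis = (-23.6680,-9.6925)
T_A = V + ((C−V)·d_A)·d_A = V + 1.2367·d_A = (-23.1566,-9.2486)
T_B = V + ((C−V)·d_B)·d_B = V + 1.2367·d_B = (-23.5695,-10.3624)
sweep = 180° − θ = 122.5927°

center=(-23.6680,-9.6925) T_A=(-23.1566,-9.2486) T_B=(-23.5695,-10.3624) sweep=122.5927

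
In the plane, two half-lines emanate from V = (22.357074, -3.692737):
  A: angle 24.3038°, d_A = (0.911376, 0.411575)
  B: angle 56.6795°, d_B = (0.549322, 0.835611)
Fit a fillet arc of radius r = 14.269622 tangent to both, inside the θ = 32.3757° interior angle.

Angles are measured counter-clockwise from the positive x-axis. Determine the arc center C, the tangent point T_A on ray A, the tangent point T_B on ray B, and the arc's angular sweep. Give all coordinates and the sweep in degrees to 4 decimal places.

bisector direction at 40.4916° = (0.760501,0.649337)
center distance |VC| = r/sin(θ/2) = 14.269622/sin(16.1879°) = 51.184590
C = V + |VC|·bis = (61.2830,29.5433)
T_A = V + ((C−V)·d_A)·d_A = V + 49.1553·d_A = (67.1560,16.5383)
T_B = V + ((C−V)·d_B)·d_B = V + 49.1553·d_B = (49.3591,37.3819)
sweep = 180° − θ = 147.6243°

center=(61.2830,29.5433) T_A=(67.1560,16.5383) T_B=(49.3591,37.3819) sweep=147.6243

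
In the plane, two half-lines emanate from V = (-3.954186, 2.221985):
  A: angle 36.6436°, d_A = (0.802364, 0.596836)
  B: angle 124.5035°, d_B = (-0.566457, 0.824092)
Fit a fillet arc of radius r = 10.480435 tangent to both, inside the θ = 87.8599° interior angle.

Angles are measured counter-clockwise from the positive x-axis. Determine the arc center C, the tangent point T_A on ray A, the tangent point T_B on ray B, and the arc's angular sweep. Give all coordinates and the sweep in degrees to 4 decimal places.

center=(-1.4801,17.1243) T_A=(4.7750,8.7152) T_B=(-10.1169,11.1876) sweep=92.1401

bisector direction at 80.5735° = (0.163781,0.986497)
center distance |VC| = r/sin(θ/2) = 10.480435/sin(43.9299°) = 15.106315
C = V + |VC|·bis = (-1.4801,17.1243)
T_A = V + ((C−V)·d_A)·d_A = V + 10.8794·d_A = (4.7750,8.7152)
T_B = V + ((C−V)·d_B)·d_B = V + 10.8794·d_B = (-10.1169,11.1876)
sweep = 180° − θ = 92.1401°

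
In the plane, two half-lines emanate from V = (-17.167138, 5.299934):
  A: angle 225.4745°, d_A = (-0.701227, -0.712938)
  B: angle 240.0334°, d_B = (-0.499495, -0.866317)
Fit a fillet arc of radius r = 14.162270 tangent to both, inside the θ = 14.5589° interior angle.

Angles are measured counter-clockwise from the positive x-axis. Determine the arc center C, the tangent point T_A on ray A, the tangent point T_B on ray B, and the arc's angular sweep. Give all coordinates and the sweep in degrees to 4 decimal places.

bisector direction at 232.7540° = (-0.605239,-0.796044)
center distance |VC| = r/sin(θ/2) = 14.162270/sin(7.2794°) = 111.770179
C = V + |VC|·bis = (-84.8148,-83.6740)
T_A = V + ((C−V)·d_A)·d_A = V + 110.8693·d_A = (-94.9116,-73.7431)
T_B = V + ((C−V)·d_B)·d_B = V + 110.8693·d_B = (-72.5458,-90.7480)
sweep = 180° − θ = 165.4411°

center=(-84.8148,-83.6740) T_A=(-94.9116,-73.7431) T_B=(-72.5458,-90.7480) sweep=165.4411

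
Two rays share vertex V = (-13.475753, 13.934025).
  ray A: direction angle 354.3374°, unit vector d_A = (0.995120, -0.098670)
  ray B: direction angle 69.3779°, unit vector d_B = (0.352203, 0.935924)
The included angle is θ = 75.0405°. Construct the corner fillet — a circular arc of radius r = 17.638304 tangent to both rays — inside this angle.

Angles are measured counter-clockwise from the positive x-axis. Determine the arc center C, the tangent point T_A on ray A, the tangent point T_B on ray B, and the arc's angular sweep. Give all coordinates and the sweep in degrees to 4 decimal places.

bisector direction at 31.8576° = (0.849362,0.527811)
center distance |VC| = r/sin(θ/2) = 17.638304/sin(37.5202°) = 28.960745
C = V + |VC|·bis = (11.1224,29.2198)
T_A = V + ((C−V)·d_A)·d_A = V + 22.9699·d_A = (9.3820,11.6676)
T_B = V + ((C−V)·d_B)·d_B = V + 22.9699·d_B = (-5.3857,35.4321)
sweep = 180° − θ = 104.9595°

center=(11.1224,29.2198) T_A=(9.3820,11.6676) T_B=(-5.3857,35.4321) sweep=104.9595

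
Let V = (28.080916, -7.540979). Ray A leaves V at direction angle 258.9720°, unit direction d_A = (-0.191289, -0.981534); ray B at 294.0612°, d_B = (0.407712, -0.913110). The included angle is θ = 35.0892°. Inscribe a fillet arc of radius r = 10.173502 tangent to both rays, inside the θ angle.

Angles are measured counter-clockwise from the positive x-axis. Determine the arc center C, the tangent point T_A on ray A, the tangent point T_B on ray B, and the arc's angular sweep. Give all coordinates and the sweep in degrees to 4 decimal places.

center=(31.9111,-41.0717) T_A=(21.9255,-39.1256) T_B=(41.2006,-36.9238) sweep=144.9108

bisector direction at 276.5166° = (0.113491,-0.993539)
center distance |VC| = r/sin(θ/2) = 10.173502/sin(17.5446°) = 33.748768
C = V + |VC|·bis = (31.9111,-41.0717)
T_A = V + ((C−V)·d_A)·d_A = V + 32.1789·d_A = (21.9255,-39.1256)
T_B = V + ((C−V)·d_B)·d_B = V + 32.1789·d_B = (41.2006,-36.9238)
sweep = 180° − θ = 144.9108°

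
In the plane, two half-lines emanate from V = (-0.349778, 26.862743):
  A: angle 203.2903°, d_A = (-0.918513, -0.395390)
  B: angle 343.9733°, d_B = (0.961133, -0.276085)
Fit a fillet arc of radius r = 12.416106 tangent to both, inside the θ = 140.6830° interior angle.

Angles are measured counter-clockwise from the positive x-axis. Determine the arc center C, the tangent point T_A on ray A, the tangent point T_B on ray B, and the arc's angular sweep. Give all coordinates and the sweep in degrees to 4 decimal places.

center=(0.4854,13.7046) T_A=(-4.4238,25.1090) T_B=(3.9133,25.6382) sweep=39.3170

bisector direction at 273.6318° = (0.063344,-0.997992)
center distance |VC| = r/sin(θ/2) = 12.416106/sin(70.3415°) = 13.184576
C = V + |VC|·bis = (0.4854,13.7046)
T_A = V + ((C−V)·d_A)·d_A = V + 4.4355·d_A = (-4.4238,25.1090)
T_B = V + ((C−V)·d_B)·d_B = V + 4.4355·d_B = (3.9133,25.6382)
sweep = 180° − θ = 39.3170°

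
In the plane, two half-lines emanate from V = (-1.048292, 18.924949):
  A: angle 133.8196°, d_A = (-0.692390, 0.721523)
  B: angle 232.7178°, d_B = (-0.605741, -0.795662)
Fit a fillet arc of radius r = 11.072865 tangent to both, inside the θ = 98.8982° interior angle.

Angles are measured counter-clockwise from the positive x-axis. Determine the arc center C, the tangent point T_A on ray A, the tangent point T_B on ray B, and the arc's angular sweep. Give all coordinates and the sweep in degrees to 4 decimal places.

bisector direction at 183.2687° = (-0.998373,-0.057019)
center distance |VC| = r/sin(θ/2) = 11.072865/sin(49.4491°) = 14.572844
C = V + |VC|·bis = (-15.5974,18.0940)
T_A = V + ((C−V)·d_A)·d_A = V + 9.4741·d_A = (-7.6081,25.7608)
T_B = V + ((C−V)·d_B)·d_B = V + 9.4741·d_B = (-6.7872,11.3867)
sweep = 180° − θ = 81.1018°

center=(-15.5974,18.0940) T_A=(-7.6081,25.7608) T_B=(-6.7872,11.3867) sweep=81.1018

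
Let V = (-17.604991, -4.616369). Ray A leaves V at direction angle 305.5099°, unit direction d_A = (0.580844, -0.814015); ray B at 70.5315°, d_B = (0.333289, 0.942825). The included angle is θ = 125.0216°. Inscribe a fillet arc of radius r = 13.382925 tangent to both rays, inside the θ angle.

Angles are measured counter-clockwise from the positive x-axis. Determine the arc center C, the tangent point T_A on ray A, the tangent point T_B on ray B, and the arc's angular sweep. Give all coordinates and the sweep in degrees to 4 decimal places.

bisector direction at 8.0207° = (0.990218,0.139531)
center distance |VC| = r/sin(θ/2) = 13.382925/sin(62.5108°) = 15.086188
C = V + |VC|·bis = (-2.6664,-2.5114)
T_A = V + ((C−V)·d_A)·d_A = V + 6.9635·d_A = (-13.5603,-10.2848)
T_B = V + ((C−V)·d_B)·d_B = V + 6.9635·d_B = (-15.2841,1.9490)
sweep = 180° − θ = 54.9784°

center=(-2.6664,-2.5114) T_A=(-13.5603,-10.2848) T_B=(-15.2841,1.9490) sweep=54.9784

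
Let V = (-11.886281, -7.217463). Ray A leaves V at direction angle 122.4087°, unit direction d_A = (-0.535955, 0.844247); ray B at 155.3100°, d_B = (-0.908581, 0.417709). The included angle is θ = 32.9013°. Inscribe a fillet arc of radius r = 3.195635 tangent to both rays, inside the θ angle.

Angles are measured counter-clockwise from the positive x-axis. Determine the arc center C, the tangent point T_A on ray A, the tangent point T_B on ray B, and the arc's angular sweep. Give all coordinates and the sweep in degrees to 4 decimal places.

bisector direction at 138.8593° = (-0.753097,0.657910)
center distance |VC| = r/sin(θ/2) = 3.195635/sin(16.4506°) = 11.284445
C = V + |VC|·bis = (-20.3846,0.2067)
T_A = V + ((C−V)·d_A)·d_A = V + 10.8225·d_A = (-17.6867,1.9194)
T_B = V + ((C−V)·d_B)·d_B = V + 10.8225·d_B = (-21.7194,-2.6968)
sweep = 180° − θ = 147.0987°

center=(-20.3846,0.2067) T_A=(-17.6867,1.9194) T_B=(-21.7194,-2.6968) sweep=147.0987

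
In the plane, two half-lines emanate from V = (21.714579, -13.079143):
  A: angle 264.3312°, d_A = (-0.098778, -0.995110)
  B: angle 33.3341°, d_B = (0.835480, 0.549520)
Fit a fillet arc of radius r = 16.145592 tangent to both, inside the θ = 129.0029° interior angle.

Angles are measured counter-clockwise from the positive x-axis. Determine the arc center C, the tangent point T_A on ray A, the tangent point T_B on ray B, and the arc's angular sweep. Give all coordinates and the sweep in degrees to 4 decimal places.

bisector direction at 328.8327° = (0.855659,-0.517539)
center distance |VC| = r/sin(θ/2) = 16.145592/sin(64.5015°) = 17.887946
C = V + |VC|·bis = (37.0206,-22.3369)
T_A = V + ((C−V)·d_A)·d_A = V + 7.7006·d_A = (20.9539,-20.7420)
T_B = V + ((C−V)·d_B)·d_B = V + 7.7006·d_B = (28.1482,-8.8475)
sweep = 180° − θ = 50.9971°

center=(37.0206,-22.3369) T_A=(20.9539,-20.7420) T_B=(28.1482,-8.8475) sweep=50.9971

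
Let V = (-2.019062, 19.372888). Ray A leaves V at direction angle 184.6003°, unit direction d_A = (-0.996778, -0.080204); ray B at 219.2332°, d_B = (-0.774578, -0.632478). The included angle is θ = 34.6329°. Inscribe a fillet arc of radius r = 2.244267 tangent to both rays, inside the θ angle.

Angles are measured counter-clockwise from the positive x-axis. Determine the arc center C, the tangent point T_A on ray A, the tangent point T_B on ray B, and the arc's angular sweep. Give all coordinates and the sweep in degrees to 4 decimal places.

center=(-9.0141,16.5585) T_A=(-9.1941,18.7956) T_B=(-7.5947,14.8202) sweep=145.3671

bisector direction at 201.9168° = (-0.927727,-0.373259)
center distance |VC| = r/sin(θ/2) = 2.244267/sin(17.3164°) = 7.539979
C = V + |VC|·bis = (-9.0141,16.5585)
T_A = V + ((C−V)·d_A)·d_A = V + 7.1982·d_A = (-9.1941,18.7956)
T_B = V + ((C−V)·d_B)·d_B = V + 7.1982·d_B = (-7.5947,14.8202)
sweep = 180° − θ = 145.3671°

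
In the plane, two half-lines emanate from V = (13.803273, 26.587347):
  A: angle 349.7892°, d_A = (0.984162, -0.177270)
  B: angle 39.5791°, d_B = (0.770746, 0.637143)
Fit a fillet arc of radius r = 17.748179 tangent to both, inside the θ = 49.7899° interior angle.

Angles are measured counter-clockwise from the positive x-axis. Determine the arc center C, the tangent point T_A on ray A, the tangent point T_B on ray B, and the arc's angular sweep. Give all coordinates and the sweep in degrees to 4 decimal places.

bisector direction at 14.6842° = (0.967338,0.253490)
center distance |VC| = r/sin(θ/2) = 17.748179/sin(24.8950°) = 42.161615
C = V + |VC|·bis = (54.5878,37.2749)
T_A = V + ((C−V)·d_A)·d_A = V + 38.2440·d_A = (51.4416,19.8078)
T_B = V + ((C−V)·d_B)·d_B = V + 38.2440·d_B = (43.2797,50.9542)
sweep = 180° − θ = 130.2101°

center=(54.5878,37.2749) T_A=(51.4416,19.8078) T_B=(43.2797,50.9542) sweep=130.2101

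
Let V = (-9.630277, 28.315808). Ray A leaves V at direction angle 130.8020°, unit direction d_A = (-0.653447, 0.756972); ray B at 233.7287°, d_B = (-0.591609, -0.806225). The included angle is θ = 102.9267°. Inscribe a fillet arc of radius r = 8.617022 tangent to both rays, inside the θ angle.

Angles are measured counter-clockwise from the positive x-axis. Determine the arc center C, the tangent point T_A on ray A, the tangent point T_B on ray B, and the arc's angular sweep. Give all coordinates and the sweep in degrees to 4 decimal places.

center=(-20.6379,27.8804) T_A=(-14.1151,33.5111) T_B=(-13.6907,22.7825) sweep=77.0733

bisector direction at 182.2653° = (-0.999218,-0.039528)
center distance |VC| = r/sin(θ/2) = 8.617022/sin(51.4633°) = 11.016254
C = V + |VC|·bis = (-20.6379,27.8804)
T_A = V + ((C−V)·d_A)·d_A = V + 6.8633·d_A = (-14.1151,33.5111)
T_B = V + ((C−V)·d_B)·d_B = V + 6.8633·d_B = (-13.6907,22.7825)
sweep = 180° − θ = 77.0733°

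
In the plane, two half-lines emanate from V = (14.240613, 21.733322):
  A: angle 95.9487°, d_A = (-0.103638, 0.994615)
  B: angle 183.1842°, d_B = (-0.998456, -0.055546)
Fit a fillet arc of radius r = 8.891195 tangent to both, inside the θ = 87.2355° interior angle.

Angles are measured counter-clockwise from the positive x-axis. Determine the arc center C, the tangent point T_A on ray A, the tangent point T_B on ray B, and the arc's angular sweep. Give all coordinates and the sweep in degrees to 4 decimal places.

bisector direction at 139.5665° = (-0.761159,0.648566)
center distance |VC| = r/sin(θ/2) = 8.891195/sin(43.6178°) = 12.888707
C = V + |VC|·bis = (4.4303,30.0925)
T_A = V + ((C−V)·d_A)·d_A = V + 9.3309·d_A = (13.2736,31.0140)
T_B = V + ((C−V)·d_B)·d_B = V + 9.3309·d_B = (4.9241,21.2150)
sweep = 180° − θ = 92.7645°

center=(4.4303,30.0925) T_A=(13.2736,31.0140) T_B=(4.9241,21.2150) sweep=92.7645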